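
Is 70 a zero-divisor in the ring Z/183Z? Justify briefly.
NO

gcd(70, 183) = 1, so 70 is a unit in Z/183Z (it has a multiplicative inverse). A unit cannot be a zero-divisor: if 70·b ≡ 0 then multiplying both sides by 70^(−1) gives b ≡ 0. So 70 is not a zero-divisor.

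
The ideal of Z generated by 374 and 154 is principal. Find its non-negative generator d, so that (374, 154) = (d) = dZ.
In the PID Z, (a, b) is generated by gcd(a, b). Compute gcd(374, 154) with the extended Euclidean algorithm, tracking rows (r, s, t) with s·374 + t·154 = r:
  row A: (374, 1, 0)   [1·374 + 0·154 = 374]
  row B: (154, 0, 1)   [0·374 + 1·154 = 154]
  374 = 2·154 + 66   → row C = row A − 2·row B = (66, 1, −2)   [check: 1·374 − 2·154 = 66]
  154 = 2·66 + 22   → row D = row B − 2·row C = (22, −2, 5)   [check: −2·374 + 5·154 = 22]
  66 = 3·22 + 0   → remainder 0, stop. gcd = 22 (last nonzero row D).
So gcd(374, 154) = 22, with Bézout identity −2·374 + 5·154 = 22. Containment (⊇): the Bézout identity exhibits 22 as an element of (374, 154), giving (22) ⊆ (374, 154). Containment (⊆): since 22 | 374 and 22 | 154 (374 = 22·17, 154 = 22·7), every Z-linear combination of 374 and 154 is divisible by 22, so (374, 154) ⊆ (22). Therefore (374, 154) = (22), d = 22.

Final answer: (374, 154) = (22); d = 22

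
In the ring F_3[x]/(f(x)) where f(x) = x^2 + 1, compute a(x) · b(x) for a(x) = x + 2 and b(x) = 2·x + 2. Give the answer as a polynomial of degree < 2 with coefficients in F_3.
a · b ≡ 2 (mod f(x))

Multiply as integer polynomials: a · b = 2·x^2 + 6·x + 4. Reducing coefficients mod 3: a · b ≡ 2·x^2 + 1. Now divide by f(x) = x^2 + 1 in F_3[x], eliminating the leading term at each step:
  leading term 2·x^2: subtract (2)·f(x) = 2·x^2 + 2, leaving 2 (coefficients mod 3)
The degree is now < 2, so this is the remainder. Hence a · b ≡ 2 in F_3[x]/(f).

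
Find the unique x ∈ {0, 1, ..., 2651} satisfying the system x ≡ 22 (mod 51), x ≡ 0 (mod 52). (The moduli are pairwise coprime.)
The moduli 51, 52 are pairwise coprime, so by the CRT there is a unique solution mod 51·52 = 2652.
Solve by successive substitution. Start with x ≡ 22 (mod 51).
  Combine with x ≡ 0 (mod 52): write x = 22 + 51·t and require 22 + 51·t ≡ 0 (mod 52), i.e. 51·t ≡ 0 − 22 ≡ 30 (mod 52). Since 51^(−1) ≡ 51 (mod 52), t ≡ 51·30 ≡ 22 (mod 52). So x ≡ 22 + 51·22 = 1144 (mod 2652).
Unique solution in [0, 2652): x = 1144.

Final answer: x ≡ 1144 (mod 2652); the representative in [0, 2652) is 1144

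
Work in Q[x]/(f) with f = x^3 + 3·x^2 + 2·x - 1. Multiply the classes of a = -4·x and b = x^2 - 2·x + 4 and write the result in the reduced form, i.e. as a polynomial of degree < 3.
a · b ≡ 20·x^2 - 8·x - 4 (mod f(x))

First multiply in Q[x] without reducing: a · b = -4·x^3 + 8·x^2 - 16·x. Now divide by f(x) = x^3 + 3·x^2 + 2·x - 1, eliminating the leading term at each step:
  leading term -4·x^3: subtract (-4)·f(x) = -4·x^3 - 12·x^2 - 8·x + 4, leaving 20·x^2 - 8·x - 4
The degree is now < 3, so this is the remainder. Hence a · b ≡ 20·x^2 - 8·x - 4 in Q[x]/(f).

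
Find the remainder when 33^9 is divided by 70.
13

Use repeated squaring. Binary(9) = 1001. Walk through the bits of the exponent 9 left-to-right: at each bit after the leading one, square the running value, then multiply by 33 if the bit is 1 (always reducing mod 70):
  bit 1 = 1 (leading): start with 33.
  bit 2 = 0: square 33^2 = 1089 ≡ 39 (mod 70).
  bit 3 = 0: square 39^2 = 1521 ≡ 51 (mod 70).
  bit 4 = 1: square 51^2 = 2601 ≡ 11; bit is 1, so multiply 11·33 = 363 ≡ 13 (mod 70).
Final value: 33^9 ≡ 13 (mod 70).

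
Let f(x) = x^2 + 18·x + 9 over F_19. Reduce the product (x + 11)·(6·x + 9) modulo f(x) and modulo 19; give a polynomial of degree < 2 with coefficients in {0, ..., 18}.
a · b ≡ 5·x + 7 (mod f(x))

Multiply as integer polynomials: a · b = 6·x^2 + 75·x + 99. Reducing coefficients mod 19: a · b ≡ 6·x^2 + 18·x + 4. Now divide by f(x) = x^2 + 18·x + 9 in F_19[x], eliminating the leading term at each step:
  leading term 6·x^2: subtract (6)·f(x) = 6·x^2 + 13·x + 16, leaving 5·x + 7 (coefficients mod 19)
The degree is now < 2, so this is the remainder. Hence a · b ≡ 5·x + 7 in F_19[x]/(f).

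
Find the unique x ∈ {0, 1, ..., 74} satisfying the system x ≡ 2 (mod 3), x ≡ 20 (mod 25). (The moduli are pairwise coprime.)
x ≡ 20 (mod 75); the representative in [0, 75) is 20

The moduli 3, 25 are pairwise coprime, so by the CRT there is a unique solution mod 3·25 = 75.
Solve by successive substitution. Start with x ≡ 2 (mod 3).
  Combine with x ≡ 20 (mod 25): write x = 2 + 3·t and require 2 + 3·t ≡ 20 (mod 25), i.e. 3·t ≡ 20 − 2 ≡ 18 (mod 25). Since 3^(−1) ≡ 17 (mod 25), t ≡ 17·18 ≡ 6 (mod 25). So x ≡ 2 + 3·6 = 20 (mod 75).
Unique solution in [0, 75): x = 20.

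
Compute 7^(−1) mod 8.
7^(−1) ≡ 7 (mod 8)

Apply the extended Euclidean algorithm to (8, 7), tracking rows (r, s, t) with s·8 + t·7 = r. Each division r_prev = q·r_cur + r_new produces the new row as (previous row) − q·(current row):
  row A: (8, 1, 0)   [1·8 + 0·7 = 8]
  row B: (7, 0, 1)   [0·8 + 1·7 = 7]
  8 = 1·7 + 1   → row C = row A − 1·row B = (1, 1, −1)   [check: 1·8 − 1·7 = 1]
  7 = 7·1 + 0   → remainder 0, stop. gcd = 1 (last nonzero row C).
The gcd is 1, so 7 is invertible mod 8. The last nonzero row gives 1·8 − 1·7 = 1, so t = −1. So 7^(−1) ≡ −1 ≡ 7 (mod 8). Verify: 7 · 7 = 49 ≡ 1 (mod 8). ✓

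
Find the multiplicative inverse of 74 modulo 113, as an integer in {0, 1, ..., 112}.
74^(−1) ≡ 84 (mod 113)

Apply the extended Euclidean algorithm to (113, 74), tracking rows (r, s, t) with s·113 + t·74 = r. Each division r_prev = q·r_cur + r_new produces the new row as (previous row) − q·(current row):
  row A: (113, 1, 0)   [1·113 + 0·74 = 113]
  row B: (74, 0, 1)   [0·113 + 1·74 = 74]
  113 = 1·74 + 39   → row C = row A − 1·row B = (39, 1, −1)   [check: 1·113 − 1·74 = 39]
  74 = 1·39 + 35   → row D = row B − 1·row C = (35, −1, 2)   [check: −1·113 + 2·74 = 35]
  39 = 1·35 + 4   → row E = row C − 1·row D = (4, 2, −3)   [check: 2·113 − 3·74 = 4]
  35 = 8·4 + 3   → row F = row D − 8·row E = (3, −17, 26)   [check: −17·113 + 26·74 = 3]
  4 = 1·3 + 1   → row G = row E − 1·row F = (1, 19, −29)   [check: 19·113 − 29·74 = 1]
  3 = 3·1 + 0   → remainder 0, stop. gcd = 1 (last nonzero row G).
The gcd is 1, so 74 is invertible mod 113. The last nonzero row gives 19·113 − 29·74 = 1, so t = −29. So 74^(−1) ≡ −29 ≡ 84 (mod 113). Verify: 74 · 84 = 6216 ≡ 1 (mod 113). ✓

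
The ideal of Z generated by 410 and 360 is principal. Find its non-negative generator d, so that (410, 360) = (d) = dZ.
(410, 360) = (10); d = 10

In the PID Z, (a, b) is generated by gcd(a, b). Compute gcd(410, 360) with the extended Euclidean algorithm, tracking rows (r, s, t) with s·410 + t·360 = r:
  row A: (410, 1, 0)   [1·410 + 0·360 = 410]
  row B: (360, 0, 1)   [0·410 + 1·360 = 360]
  410 = 1·360 + 50   → row C = row A − 1·row B = (50, 1, −1)   [check: 1·410 − 1·360 = 50]
  360 = 7·50 + 10   → row D = row B − 7·row C = (10, −7, 8)   [check: −7·410 + 8·360 = 10]
  50 = 5·10 + 0   → remainder 0, stop. gcd = 10 (last nonzero row D).
So gcd(410, 360) = 10, with Bézout identity −7·410 + 8·360 = 10. Containment (⊇): the Bézout identity exhibits 10 as an element of (410, 360), giving (10) ⊆ (410, 360). Containment (⊆): since 10 | 410 and 10 | 360 (410 = 10·41, 360 = 10·36), every Z-linear combination of 410 and 360 is divisible by 10, so (410, 360) ⊆ (10). Therefore (410, 360) = (10), d = 10.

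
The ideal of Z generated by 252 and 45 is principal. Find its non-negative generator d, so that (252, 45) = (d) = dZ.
(252, 45) = (9); d = 9

In the PID Z, (a, b) is generated by gcd(a, b). Compute gcd(252, 45) with the extended Euclidean algorithm, tracking rows (r, s, t) with s·252 + t·45 = r:
  row A: (252, 1, 0)   [1·252 + 0·45 = 252]
  row B: (45, 0, 1)   [0·252 + 1·45 = 45]
  252 = 5·45 + 27   → row C = row A − 5·row B = (27, 1, −5)   [check: 1·252 − 5·45 = 27]
  45 = 1·27 + 18   → row D = row B − 1·row C = (18, −1, 6)   [check: −1·252 + 6·45 = 18]
  27 = 1·18 + 9   → row E = row C − 1·row D = (9, 2, −11)   [check: 2·252 − 11·45 = 9]
  18 = 2·9 + 0   → remainder 0, stop. gcd = 9 (last nonzero row E).
So gcd(252, 45) = 9, with Bézout identity 2·252 − 11·45 = 9. Containment (⊇): the Bézout identity exhibits 9 as an element of (252, 45), giving (9) ⊆ (252, 45). Containment (⊆): since 9 | 252 and 9 | 45 (252 = 9·28, 45 = 9·5), every Z-linear combination of 252 and 45 is divisible by 9, so (252, 45) ⊆ (9). Therefore (252, 45) = (9), d = 9.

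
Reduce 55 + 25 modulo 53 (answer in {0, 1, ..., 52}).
Reduce the summands first: 55 ≡ 2 (mod 53), so 55 + 25 ≡ 2 + 25 (mod 53). 2 + 25 = 27; 27 = 0·53 + 27, so (55 + 25) mod 53 = 27.

Final answer: 27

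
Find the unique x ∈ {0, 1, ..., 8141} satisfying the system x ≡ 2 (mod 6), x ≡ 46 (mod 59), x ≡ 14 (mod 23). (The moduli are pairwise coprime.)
The moduli 6, 59, 23 are pairwise coprime, so by the CRT there is a unique solution mod 6·59·23 = 8142.
Solve by successive substitution. Start with x ≡ 2 (mod 6).
  Combine with x ≡ 46 (mod 59): write x = 2 + 6·t and require 2 + 6·t ≡ 46 (mod 59), i.e. 6·t ≡ 46 − 2 ≡ 44 (mod 59). Since 6^(−1) ≡ 10 (mod 59), t ≡ 10·44 ≡ 27 (mod 59). So x ≡ 2 + 6·27 = 164 (mod 354).
  Combine with x ≡ 14 (mod 23): write x = 164 + 354·t and require 164 + 354·t ≡ 14 (mod 23), i.e. 354·t ≡ 14 − 164 ≡ 11 (mod 23). Since 354^(−1) ≡ 18 (mod 23) (354 ≡ 9 (mod 23)), t ≡ 18·11 ≡ 14 (mod 23). So x ≡ 164 + 354·14 = 5120 (mod 8142).
Unique solution in [0, 8142): x = 5120.

Final answer: x ≡ 5120 (mod 8142); the representative in [0, 8142) is 5120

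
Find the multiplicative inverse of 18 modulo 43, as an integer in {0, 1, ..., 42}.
18^(−1) ≡ 12 (mod 43)

Apply the extended Euclidean algorithm to (43, 18), tracking rows (r, s, t) with s·43 + t·18 = r. Each division r_prev = q·r_cur + r_new produces the new row as (previous row) − q·(current row):
  row A: (43, 1, 0)   [1·43 + 0·18 = 43]
  row B: (18, 0, 1)   [0·43 + 1·18 = 18]
  43 = 2·18 + 7   → row C = row A − 2·row B = (7, 1, −2)   [check: 1·43 − 2·18 = 7]
  18 = 2·7 + 4   → row D = row B − 2·row C = (4, −2, 5)   [check: −2·43 + 5·18 = 4]
  7 = 1·4 + 3   → row E = row C − 1·row D = (3, 3, −7)   [check: 3·43 − 7·18 = 3]
  4 = 1·3 + 1   → row F = row D − 1·row E = (1, −5, 12)   [check: −5·43 + 12·18 = 1]
  3 = 3·1 + 0   → remainder 0, stop. gcd = 1 (last nonzero row F).
The gcd is 1, so 18 is invertible mod 43. The last nonzero row gives −5·43 + 12·18 = 1, so t = 12. So 18^(−1) ≡ 12 (mod 43). Verify: 18 · 12 = 216 ≡ 1 (mod 43). ✓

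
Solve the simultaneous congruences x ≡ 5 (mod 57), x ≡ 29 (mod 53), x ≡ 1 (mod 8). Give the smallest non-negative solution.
The moduli 57, 53, 8 are pairwise coprime, so by the CRT there is a unique solution mod 57·53·8 = 24168.
Solve by successive substitution. Start with x ≡ 5 (mod 57).
  Combine with x ≡ 29 (mod 53): write x = 5 + 57·t and require 5 + 57·t ≡ 29 (mod 53), i.e. 57·t ≡ 29 − 5 ≡ 24 (mod 53). Since 57^(−1) ≡ 40 (mod 53) (57 ≡ 4 (mod 53)), t ≡ 40·24 ≡ 6 (mod 53). So x ≡ 5 + 57·6 = 347 (mod 3021).
  Combine with x ≡ 1 (mod 8): write x = 347 + 3021·t and require 347 + 3021·t ≡ 1 (mod 8), i.e. 3021·t ≡ 1 − 347 ≡ 6 (mod 8). Since 3021^(−1) ≡ 5 (mod 8) (3021 ≡ 5 (mod 8)), t ≡ 5·6 ≡ 6 (mod 8). So x ≡ 347 + 3021·6 = 18473 (mod 24168).
Unique solution in [0, 24168): x = 18473.

Final answer: x ≡ 18473 (mod 24168); the representative in [0, 24168) is 18473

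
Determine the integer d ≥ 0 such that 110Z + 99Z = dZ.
In the PID Z, (a, b) is generated by gcd(a, b). Compute gcd(110, 99) with the extended Euclidean algorithm, tracking rows (r, s, t) with s·110 + t·99 = r:
  row A: (110, 1, 0)   [1·110 + 0·99 = 110]
  row B: (99, 0, 1)   [0·110 + 1·99 = 99]
  110 = 1·99 + 11   → row C = row A − 1·row B = (11, 1, −1)   [check: 1·110 − 1·99 = 11]
  99 = 9·11 + 0   → remainder 0, stop. gcd = 11 (last nonzero row C).
So gcd(110, 99) = 11, with Bézout identity 1·110 − 1·99 = 11. Containment (⊇): the Bézout identity exhibits 11 as an element of (110, 99), giving (11) ⊆ (110, 99). Containment (⊆): since 11 | 110 and 11 | 99 (110 = 11·10, 99 = 11·9), every Z-linear combination of 110 and 99 is divisible by 11, so (110, 99) ⊆ (11). Therefore (110, 99) = (11), d = 11.

Final answer: (110, 99) = (11); d = 11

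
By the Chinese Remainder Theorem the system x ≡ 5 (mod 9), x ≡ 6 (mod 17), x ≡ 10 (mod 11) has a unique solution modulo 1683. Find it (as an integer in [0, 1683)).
The moduli 9, 17, 11 are pairwise coprime, so by the CRT there is a unique solution mod 9·17·11 = 1683.
Solve by successive substitution. Start with x ≡ 5 (mod 9).
  Combine with x ≡ 6 (mod 17): write x = 5 + 9·t and require 5 + 9·t ≡ 6 (mod 17), i.e. 9·t ≡ 6 − 5 ≡ 1 (mod 17). Since 9^(−1) ≡ 2 (mod 17), t ≡ 2·1 ≡ 2 (mod 17). So x ≡ 5 + 9·2 = 23 (mod 153).
  Combine with x ≡ 10 (mod 11): write x = 23 + 153·t and require 23 + 153·t ≡ 10 (mod 11), i.e. 153·t ≡ 10 − 23 ≡ 9 (mod 11). Since 153^(−1) ≡ 10 (mod 11) (153 ≡ 10 (mod 11)), t ≡ 10·9 ≡ 2 (mod 11). So x ≡ 23 + 153·2 = 329 (mod 1683).
Unique solution in [0, 1683): x = 329.

Final answer: x ≡ 329 (mod 1683); the representative in [0, 1683) is 329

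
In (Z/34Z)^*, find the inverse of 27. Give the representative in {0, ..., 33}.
27^(−1) ≡ 29 (mod 34)

Apply the extended Euclidean algorithm to (34, 27), tracking rows (r, s, t) with s·34 + t·27 = r. Each division r_prev = q·r_cur + r_new produces the new row as (previous row) − q·(current row):
  row A: (34, 1, 0)   [1·34 + 0·27 = 34]
  row B: (27, 0, 1)   [0·34 + 1·27 = 27]
  34 = 1·27 + 7   → row C = row A − 1·row B = (7, 1, −1)   [check: 1·34 − 1·27 = 7]
  27 = 3·7 + 6   → row D = row B − 3·row C = (6, −3, 4)   [check: −3·34 + 4·27 = 6]
  7 = 1·6 + 1   → row E = row C − 1·row D = (1, 4, −5)   [check: 4·34 − 5·27 = 1]
  6 = 6·1 + 0   → remainder 0, stop. gcd = 1 (last nonzero row E).
The gcd is 1, so 27 is invertible mod 34. The last nonzero row gives 4·34 − 5·27 = 1, so t = −5. So 27^(−1) ≡ −5 ≡ 29 (mod 34). Verify: 27 · 29 = 783 ≡ 1 (mod 34). ✓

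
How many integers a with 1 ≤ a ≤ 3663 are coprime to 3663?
2160

The number of a ∈ {1, ..., 3663} with gcd(a, 3663) = 1 is by definition Euler's totient φ(3663). φ is multiplicative, with φ(p^e) = p^e − p^(e−1). Factorise 3663 = 3^2 · 11 · 37. Then
  φ(3663) = (3^2 − 3^1) · (11 − 1) · (37 − 1) = 6 · 10 · 36 = 2160.
So there are 2160 such integers.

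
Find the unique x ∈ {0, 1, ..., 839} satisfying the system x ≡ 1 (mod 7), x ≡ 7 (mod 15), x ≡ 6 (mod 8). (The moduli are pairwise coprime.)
x ≡ 22 (mod 840); the representative in [0, 840) is 22

The moduli 7, 15, 8 are pairwise coprime, so by the CRT there is a unique solution mod 7·15·8 = 840.
Solve by successive substitution. Start with x ≡ 1 (mod 7).
  Combine with x ≡ 7 (mod 15): write x = 1 + 7·t and require 1 + 7·t ≡ 7 (mod 15), i.e. 7·t ≡ 7 − 1 ≡ 6 (mod 15). Since 7^(−1) ≡ 13 (mod 15), t ≡ 13·6 ≡ 3 (mod 15). So x ≡ 1 + 7·3 = 22 (mod 105).
  Combine with x ≡ 6 (mod 8): write x = 22 + 105·t and require 22 + 105·t ≡ 6 (mod 8), i.e. 105·t ≡ 6 − 22 ≡ 0 (mod 8). Since 105^(−1) ≡ 1 (mod 8) (105 ≡ 1 (mod 8)), t ≡ 1·0 ≡ 0 (mod 8). So x ≡ 22 + 105·0 = 22 (mod 840).
Unique solution in [0, 840): x = 22.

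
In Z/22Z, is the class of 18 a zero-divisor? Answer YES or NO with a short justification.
gcd(18, 22) = 2 > 1, so 18 is not a unit in Z/22Z. In Z/nZ every nonzero non-unit is a zero-divisor: explicitly, take b = 22/gcd = 11 ≠ 0 (mod 22); then 18·11 = 198 = 9·22, i.e. 18·11 ≡ 0 (mod 22). So 18 is a zero-divisor.

Final answer: YES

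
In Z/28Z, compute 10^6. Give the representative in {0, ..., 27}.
8

Use repeated squaring. Binary(6) = 110. Walk through the bits of the exponent 6 left-to-right: at each bit after the leading one, square the running value, then multiply by 10 if the bit is 1 (always reducing mod 28):
  bit 1 = 1 (leading): start with 10.
  bit 2 = 1: square 10^2 = 100 ≡ 16; bit is 1, so multiply 16·10 = 160 ≡ 20 (mod 28).
  bit 3 = 0: square 20^2 = 400 ≡ 8 (mod 28).
Final value: 10^6 ≡ 8 (mod 28).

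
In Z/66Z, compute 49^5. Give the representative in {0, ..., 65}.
Use repeated squaring. Binary(5) = 101. Walk through the bits of the exponent 5 left-to-right: at each bit after the leading one, square the running value, then multiply by 49 if the bit is 1 (always reducing mod 66):
  bit 1 = 1 (leading): start with 49.
  bit 2 = 0: square 49^2 = 2401 ≡ 25 (mod 66).
  bit 3 = 1: square 25^2 = 625 ≡ 31; bit is 1, so multiply 31·49 = 1519 ≡ 1 (mod 66).
Final value: 49^5 ≡ 1 (mod 66).

Final answer: 1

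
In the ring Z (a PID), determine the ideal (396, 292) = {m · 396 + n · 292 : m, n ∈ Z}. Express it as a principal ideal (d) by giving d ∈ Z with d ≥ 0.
(396, 292) = (4); d = 4

In the PID Z, (a, b) is generated by gcd(a, b). Compute gcd(396, 292) with the extended Euclidean algorithm, tracking rows (r, s, t) with s·396 + t·292 = r:
  row A: (396, 1, 0)   [1·396 + 0·292 = 396]
  row B: (292, 0, 1)   [0·396 + 1·292 = 292]
  396 = 1·292 + 104   → row C = row A − 1·row B = (104, 1, −1)   [check: 1·396 − 1·292 = 104]
  292 = 2·104 + 84   → row D = row B − 2·row C = (84, −2, 3)   [check: −2·396 + 3·292 = 84]
  104 = 1·84 + 20   → row E = row C − 1·row D = (20, 3, −4)   [check: 3·396 − 4·292 = 20]
  84 = 4·20 + 4   → row F = row D − 4·row E = (4, −14, 19)   [check: −14·396 + 19·292 = 4]
  20 = 5·4 + 0   → remainder 0, stop. gcd = 4 (last nonzero row F).
So gcd(396, 292) = 4, with Bézout identity −14·396 + 19·292 = 4. Containment (⊇): the Bézout identity exhibits 4 as an element of (396, 292), giving (4) ⊆ (396, 292). Containment (⊆): since 4 | 396 and 4 | 292 (396 = 4·99, 292 = 4·73), every Z-linear combination of 396 and 292 is divisible by 4, so (396, 292) ⊆ (4). Therefore (396, 292) = (4), d = 4.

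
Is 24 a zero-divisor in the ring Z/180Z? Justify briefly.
gcd(24, 180) = 12 > 1, so 24 is not a unit in Z/180Z. In Z/nZ every nonzero non-unit is a zero-divisor: explicitly, take b = 180/gcd = 15 ≠ 0 (mod 180); then 24·15 = 360 = 2·180, i.e. 24·15 ≡ 0 (mod 180). So 24 is a zero-divisor.

Final answer: YES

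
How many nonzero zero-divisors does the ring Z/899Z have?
Z/899Z has 58 nonzero zero-divisors

In Z/899Z each nonzero element is either a unit (gcd with 899 is 1) or a zero-divisor (gcd > 1). The number of units is φ(899): factorise 899 = 29 · 31, so φ(899) = (29 − 1) · (31 − 1) = 28 · 30 = 840. The nonzero elements number 899 − 1 = 898. Hence the nonzero zero-divisors number 898 − 840 = 58.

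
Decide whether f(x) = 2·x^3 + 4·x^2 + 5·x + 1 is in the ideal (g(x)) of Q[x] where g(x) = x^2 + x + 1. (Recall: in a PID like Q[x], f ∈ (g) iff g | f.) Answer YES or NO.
In Q[x] the ideal (g) consists of all multiples of g, so f ∈ (g) iff g | f, i.e. iff the remainder of f on division by g is 0. Divide f by g (g is monic, so eliminate the leading term of the running remainder at each step):
  leading term 2·x^3: subtract (2·x)·g(x) = 2·x^3 + 2·x^2 + 2·x, leaving 2·x^2 + 3·x + 1
  leading term 2·x^2: subtract (2)·g(x) = 2·x^2 + 2·x + 2, leaving x - 1
The remainder r(x) = x - 1 ≠ 0 (and deg r < deg g), so g ∤ f, i.e. f ∉ (g).

Final answer: NO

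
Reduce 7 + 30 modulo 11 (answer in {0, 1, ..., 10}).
4

Reduce the summands first: 30 ≡ 8 (mod 11), so 7 + 30 ≡ 7 + 8 (mod 11). 7 + 8 = 15; 15 = 1·11 + 4, so (7 + 30) mod 11 = 4.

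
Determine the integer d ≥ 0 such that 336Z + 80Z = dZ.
(336, 80) = (16); d = 16

In the PID Z, (a, b) is generated by gcd(a, b). Compute gcd(336, 80) with the extended Euclidean algorithm, tracking rows (r, s, t) with s·336 + t·80 = r:
  row A: (336, 1, 0)   [1·336 + 0·80 = 336]
  row B: (80, 0, 1)   [0·336 + 1·80 = 80]
  336 = 4·80 + 16   → row C = row A − 4·row B = (16, 1, −4)   [check: 1·336 − 4·80 = 16]
  80 = 5·16 + 0   → remainder 0, stop. gcd = 16 (last nonzero row C).
So gcd(336, 80) = 16, with Bézout identity 1·336 − 4·80 = 16. Containment (⊇): the Bézout identity exhibits 16 as an element of (336, 80), giving (16) ⊆ (336, 80). Containment (⊆): since 16 | 336 and 16 | 80 (336 = 16·21, 80 = 16·5), every Z-linear combination of 336 and 80 is divisible by 16, so (336, 80) ⊆ (16). Therefore (336, 80) = (16), d = 16.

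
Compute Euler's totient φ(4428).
φ is multiplicative, with φ(p^e) = p^e − p^(e−1). Factorise 4428 = 2^2 · 3^3 · 41. Then
  φ(4428) = (2^2 − 2^1) · (3^3 − 3^2) · (41 − 1) = 2 · 18 · 40 = 1440.

Final answer: φ(4428) = 1440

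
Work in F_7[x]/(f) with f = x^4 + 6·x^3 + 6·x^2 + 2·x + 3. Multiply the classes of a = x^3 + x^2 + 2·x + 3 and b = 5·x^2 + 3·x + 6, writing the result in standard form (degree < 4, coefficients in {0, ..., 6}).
a · b ≡ 2·x^3 + 2·x^2 + x (mod f(x))

Multiply as integer polynomials: a · b = 5·x^5 + 8·x^4 + 19·x^3 + 27·x^2 + 21·x + 18. Reducing coefficients mod 7: a · b ≡ 5·x^5 + x^4 + 5·x^3 + 6·x^2 + 4. Now divide by f(x) = x^4 + 6·x^3 + 6·x^2 + 2·x + 3 in F_7[x], eliminating the leading term at each step:
  leading term 5·x^5: subtract (5·x)·f(x) = 5·x^5 + 2·x^4 + 2·x^3 + 3·x^2 + x, leaving 6·x^4 + 3·x^3 + 3·x^2 + 6·x + 4 (coefficients mod 7)
  leading term 6·x^4: subtract (6)·f(x) = 6·x^4 + x^3 + x^2 + 5·x + 4, leaving 2·x^3 + 2·x^2 + x (coefficients mod 7)
The degree is now < 4, so this is the remainder. Hence a · b ≡ 2·x^3 + 2·x^2 + x in F_7[x]/(f).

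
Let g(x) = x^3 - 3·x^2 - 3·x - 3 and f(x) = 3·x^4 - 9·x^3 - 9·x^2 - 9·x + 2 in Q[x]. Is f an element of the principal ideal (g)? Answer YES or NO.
NO

In Q[x] the ideal (g) consists of all multiples of g, so f ∈ (g) iff g | f, i.e. iff the remainder of f on division by g is 0. Divide f by g (g is monic, so eliminate the leading term of the running remainder at each step):
  leading term 3·x^4: subtract (3·x)·g(x) = 3·x^4 - 9·x^3 - 9·x^2 - 9·x, leaving 2
The remainder r(x) = 2 ≠ 0 (and deg r < deg g), so g ∤ f, i.e. f ∉ (g).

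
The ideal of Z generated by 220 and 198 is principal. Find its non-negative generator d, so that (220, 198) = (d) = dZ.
In the PID Z, (a, b) is generated by gcd(a, b). Compute gcd(220, 198) with the extended Euclidean algorithm, tracking rows (r, s, t) with s·220 + t·198 = r:
  row A: (220, 1, 0)   [1·220 + 0·198 = 220]
  row B: (198, 0, 1)   [0·220 + 1·198 = 198]
  220 = 1·198 + 22   → row C = row A − 1·row B = (22, 1, −1)   [check: 1·220 − 1·198 = 22]
  198 = 9·22 + 0   → remainder 0, stop. gcd = 22 (last nonzero row C).
So gcd(220, 198) = 22, with Bézout identity 1·220 − 1·198 = 22. Containment (⊇): the Bézout identity exhibits 22 as an element of (220, 198), giving (22) ⊆ (220, 198). Containment (⊆): since 22 | 220 and 22 | 198 (220 = 22·10, 198 = 22·9), every Z-linear combination of 220 and 198 is divisible by 22, so (220, 198) ⊆ (22). Therefore (220, 198) = (22), d = 22.

Final answer: (220, 198) = (22); d = 22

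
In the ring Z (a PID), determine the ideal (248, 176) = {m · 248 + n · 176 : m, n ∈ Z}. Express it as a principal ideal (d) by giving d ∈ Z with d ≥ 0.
In the PID Z, (a, b) is generated by gcd(a, b). Compute gcd(248, 176) with the extended Euclidean algorithm, tracking rows (r, s, t) with s·248 + t·176 = r:
  row A: (248, 1, 0)   [1·248 + 0·176 = 248]
  row B: (176, 0, 1)   [0·248 + 1·176 = 176]
  248 = 1·176 + 72   → row C = row A − 1·row B = (72, 1, −1)   [check: 1·248 − 1·176 = 72]
  176 = 2·72 + 32   → row D = row B − 2·row C = (32, −2, 3)   [check: −2·248 + 3·176 = 32]
  72 = 2·32 + 8   → row E = row C − 2·row D = (8, 5, −7)   [check: 5·248 − 7·176 = 8]
  32 = 4·8 + 0   → remainder 0, stop. gcd = 8 (last nonzero row E).
So gcd(248, 176) = 8, with Bézout identity 5·248 − 7·176 = 8. Containment (⊇): the Bézout identity exhibits 8 as an element of (248, 176), giving (8) ⊆ (248, 176). Containment (⊆): since 8 | 248 and 8 | 176 (248 = 8·31, 176 = 8·22), every Z-linear combination of 248 and 176 is divisible by 8, so (248, 176) ⊆ (8). Therefore (248, 176) = (8), d = 8.

Final answer: (248, 176) = (8); d = 8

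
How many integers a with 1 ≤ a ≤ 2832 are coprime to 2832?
The number of a ∈ {1, ..., 2832} with gcd(a, 2832) = 1 is by definition Euler's totient φ(2832). φ is multiplicative, with φ(p^e) = p^e − p^(e−1). Factorise 2832 = 2^4 · 3 · 59. Then
  φ(2832) = (2^4 − 2^3) · (3 − 1) · (59 − 1) = 8 · 2 · 58 = 928.
So there are 928 such integers.

Final answer: 928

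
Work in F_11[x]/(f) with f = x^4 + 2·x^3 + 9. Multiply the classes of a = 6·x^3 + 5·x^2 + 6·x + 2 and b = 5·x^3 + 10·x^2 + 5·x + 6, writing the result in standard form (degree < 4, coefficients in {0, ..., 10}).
a · b ≡ 8·x^2 + 8·x (mod f(x))

Multiply as integer polynomials: a · b = 30·x^6 + 85·x^5 + 110·x^4 + 131·x^3 + 80·x^2 + 46·x + 12. Reducing coefficients mod 11: a · b ≡ 8·x^6 + 8·x^5 + 10·x^3 + 3·x^2 + 2·x + 1. Now divide by f(x) = x^4 + 2·x^3 + 9 in F_11[x], eliminating the leading term at each step:
  leading term 8·x^6: subtract (8·x^2)·f(x) = 8·x^6 + 5·x^5 + 6·x^2, leaving 3·x^5 + 10·x^3 + 8·x^2 + 2·x + 1 (coefficients mod 11)
  leading term 3·x^5: subtract (3·x)·f(x) = 3·x^5 + 6·x^4 + 5·x, leaving 5·x^4 + 10·x^3 + 8·x^2 + 8·x + 1 (coefficients mod 11)
  leading term 5·x^4: subtract (5)·f(x) = 5·x^4 + 10·x^3 + 1, leaving 8·x^2 + 8·x (coefficients mod 11)
The degree is now < 4, so this is the remainder. Hence a · b ≡ 8·x^2 + 8·x in F_11[x]/(f).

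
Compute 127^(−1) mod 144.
127^(−1) ≡ 127 (mod 144)

Apply the extended Euclidean algorithm to (144, 127), tracking rows (r, s, t) with s·144 + t·127 = r. Each division r_prev = q·r_cur + r_new produces the new row as (previous row) − q·(current row):
  row A: (144, 1, 0)   [1·144 + 0·127 = 144]
  row B: (127, 0, 1)   [0·144 + 1·127 = 127]
  144 = 1·127 + 17   → row C = row A − 1·row B = (17, 1, −1)   [check: 1·144 − 1·127 = 17]
  127 = 7·17 + 8   → row D = row B − 7·row C = (8, −7, 8)   [check: −7·144 + 8·127 = 8]
  17 = 2·8 + 1   → row E = row C − 2·row D = (1, 15, −17)   [check: 15·144 − 17·127 = 1]
  8 = 8·1 + 0   → remainder 0, stop. gcd = 1 (last nonzero row E).
The gcd is 1, so 127 is invertible mod 144. The last nonzero row gives 15·144 − 17·127 = 1, so t = −17. So 127^(−1) ≡ −17 ≡ 127 (mod 144). Verify: 127 · 127 = 16129 ≡ 1 (mod 144). ✓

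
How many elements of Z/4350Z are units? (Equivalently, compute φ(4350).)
Z/4350Z has φ(4350) = 1120 units

An element a ∈ Z/4350Z is a unit iff gcd(a, 4350) = 1, so the number of units is φ(4350). φ is multiplicative, with φ(p^e) = p^e − p^(e−1). Factorise 4350 = 2 · 3 · 5^2 · 29. Then
  φ(4350) = (2 − 1) · (3 − 1) · (5^2 − 5^1) · (29 − 1) = 1 · 2 · 20 · 28 = 1120.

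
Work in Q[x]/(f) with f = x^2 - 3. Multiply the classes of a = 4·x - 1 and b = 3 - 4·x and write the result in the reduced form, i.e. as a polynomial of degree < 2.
First multiply in Q[x] without reducing: a · b = -16·x^2 + 16·x - 3. Now divide by f(x) = x^2 - 3, eliminating the leading term at each step:
  leading term -16·x^2: subtract (-16)·f(x) = 48 - 16·x^2, leaving 16·x - 51
The degree is now < 2, so this is the remainder. Hence a · b ≡ 16·x - 51 in Q[x]/(f).

Final answer: a · b ≡ 16·x - 51 (mod f(x))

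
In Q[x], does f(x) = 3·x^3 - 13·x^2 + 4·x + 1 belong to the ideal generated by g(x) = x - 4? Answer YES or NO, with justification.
NO

In Q[x] the ideal (g) consists of all multiples of g, so f ∈ (g) iff g | f, i.e. iff the remainder of f on division by g is 0. Divide f by g (g is monic, so eliminate the leading term of the running remainder at each step):
  leading term 3·x^3: subtract (3·x^2)·g(x) = 3·x^3 - 12·x^2, leaving -x^2 + 4·x + 1
  leading term -x^2: subtract (-x)·g(x) = -x^2 + 4·x, leaving 1
The remainder r(x) = 1 ≠ 0 (and deg r < deg g), so g ∤ f, i.e. f ∉ (g).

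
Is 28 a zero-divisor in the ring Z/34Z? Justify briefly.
gcd(28, 34) = 2 > 1, so 28 is not a unit in Z/34Z. In Z/nZ every nonzero non-unit is a zero-divisor: explicitly, take b = 34/gcd = 17 ≠ 0 (mod 34); then 28·17 = 476 = 14·34, i.e. 28·17 ≡ 0 (mod 34). So 28 is a zero-divisor.

Final answer: YES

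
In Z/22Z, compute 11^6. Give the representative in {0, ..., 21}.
11

Use repeated squaring. Binary(6) = 110. Walk through the bits of the exponent 6 left-to-right: at each bit after the leading one, square the running value, then multiply by 11 if the bit is 1 (always reducing mod 22):
  bit 1 = 1 (leading): start with 11.
  bit 2 = 1: square 11^2 = 121 ≡ 11; bit is 1, so multiply 11·11 = 121 ≡ 11 (mod 22).
  bit 3 = 0: square 11^2 = 121 ≡ 11 (mod 22).
Final value: 11^6 ≡ 11 (mod 22).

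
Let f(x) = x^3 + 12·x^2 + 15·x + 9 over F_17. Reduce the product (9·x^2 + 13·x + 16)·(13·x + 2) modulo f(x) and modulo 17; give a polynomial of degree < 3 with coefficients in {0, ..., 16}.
Multiply as integer polynomials: a · b = 117·x^3 + 187·x^2 + 234·x + 32. Reducing coefficients mod 17: a · b ≡ 15·x^3 + 13·x + 15. Now divide by f(x) = x^3 + 12·x^2 + 15·x + 9 in F_17[x], eliminating the leading term at each step:
  leading term 15·x^3: subtract (15)·f(x) = 15·x^3 + 10·x^2 + 4·x + 16, leaving 7·x^2 + 9·x + 16 (coefficients mod 17)
The degree is now < 3, so this is the remainder. Hence a · b ≡ 7·x^2 + 9·x + 16 in F_17[x]/(f).

Final answer: a · b ≡ 7·x^2 + 9·x + 16 (mod f(x))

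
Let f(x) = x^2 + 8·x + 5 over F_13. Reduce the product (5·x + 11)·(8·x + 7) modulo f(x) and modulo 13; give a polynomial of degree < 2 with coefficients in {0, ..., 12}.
a · b ≡ 11·x + 7 (mod f(x))

Multiply as integer polynomials: a · b = 40·x^2 + 123·x + 77. Reducing coefficients mod 13: a · b ≡ x^2 + 6·x + 12. Now divide by f(x) = x^2 + 8·x + 5 in F_13[x], eliminating the leading term at each step:
  leading term x^2: subtract (1)·f(x) = x^2 + 8·x + 5, leaving 11·x + 7 (coefficients mod 13)
The degree is now < 2, so this is the remainder. Hence a · b ≡ 11·x + 7 in F_13[x]/(f).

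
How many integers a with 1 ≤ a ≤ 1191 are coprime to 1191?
792

The number of a ∈ {1, ..., 1191} with gcd(a, 1191) = 1 is by definition Euler's totient φ(1191). φ is multiplicative, with φ(p^e) = p^e − p^(e−1). Factorise 1191 = 3 · 397. Then
  φ(1191) = (3 − 1) · (397 − 1) = 2 · 396 = 792.
So there are 792 such integers.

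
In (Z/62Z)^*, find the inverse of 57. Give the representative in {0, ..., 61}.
57^(−1) ≡ 37 (mod 62)

Apply the extended Euclidean algorithm to (62, 57), tracking rows (r, s, t) with s·62 + t·57 = r. Each division r_prev = q·r_cur + r_new produces the new row as (previous row) − q·(current row):
  row A: (62, 1, 0)   [1·62 + 0·57 = 62]
  row B: (57, 0, 1)   [0·62 + 1·57 = 57]
  62 = 1·57 + 5   → row C = row A − 1·row B = (5, 1, −1)   [check: 1·62 − 1·57 = 5]
  57 = 11·5 + 2   → row D = row B − 11·row C = (2, −11, 12)   [check: −11·62 + 12·57 = 2]
  5 = 2·2 + 1   → row E = row C − 2·row D = (1, 23, −25)   [check: 23·62 − 25·57 = 1]
  2 = 2·1 + 0   → remainder 0, stop. gcd = 1 (last nonzero row E).
The gcd is 1, so 57 is invertible mod 62. The last nonzero row gives 23·62 − 25·57 = 1, so t = −25. So 57^(−1) ≡ −25 ≡ 37 (mod 62). Verify: 57 · 37 = 2109 ≡ 1 (mod 62). ✓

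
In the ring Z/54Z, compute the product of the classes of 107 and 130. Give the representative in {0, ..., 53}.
32

Reduce the factors first: 107 ≡ 53, 130 ≡ 22 (mod 54), so 107 · 130 ≡ 53 · 22 (mod 54). 53 · 22 = 1166. Dividing by 54: 1166 = 21·54 + 32. So (107 · 130) mod 54 = 32.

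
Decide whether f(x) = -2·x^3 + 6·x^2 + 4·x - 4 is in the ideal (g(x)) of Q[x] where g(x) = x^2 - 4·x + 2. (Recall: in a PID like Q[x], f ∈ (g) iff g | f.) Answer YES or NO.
In Q[x] the ideal (g) consists of all multiples of g, so f ∈ (g) iff g | f, i.e. iff the remainder of f on division by g is 0. Divide f by g (g is monic, so eliminate the leading term of the running remainder at each step):
  leading term -2·x^3: subtract (-2·x)·g(x) = -2·x^3 + 8·x^2 - 4·x, leaving -2·x^2 + 8·x - 4
  leading term -2·x^2: subtract (-2)·g(x) = -2·x^2 + 8·x - 4, leaving 0
The remainder is 0, so f(x) = g(x) · h(x) with h(x) = -2·x - 2. Hence g | f, i.e. f ∈ (g).

Final answer: YES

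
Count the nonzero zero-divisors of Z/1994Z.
Z/1994Z has 997 nonzero zero-divisors

In Z/1994Z each nonzero element is either a unit (gcd with 1994 is 1) or a zero-divisor (gcd > 1). The number of units is φ(1994): factorise 1994 = 2 · 997, so φ(1994) = (2 − 1) · (997 − 1) = 1 · 996 = 996. The nonzero elements number 1994 − 1 = 1993. Hence the nonzero zero-divisors number 1993 − 996 = 997.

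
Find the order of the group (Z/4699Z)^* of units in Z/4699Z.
|(Z/4699Z)^*| = 4536

(Z/4699Z)^* consists of the classes a with gcd(a, 4699) = 1, so its order is φ(4699). φ is multiplicative, with φ(p^e) = p^e − p^(e−1). Factorise 4699 = 37 · 127. Then
  φ(4699) = (37 − 1) · (127 − 1) = 36 · 126 = 4536.
Thus |(Z/4699Z)^*| = 4536.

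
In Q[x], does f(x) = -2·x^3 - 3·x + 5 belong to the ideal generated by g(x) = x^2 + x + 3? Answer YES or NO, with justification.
NO

In Q[x] the ideal (g) consists of all multiples of g, so f ∈ (g) iff g | f, i.e. iff the remainder of f on division by g is 0. Divide f by g (g is monic, so eliminate the leading term of the running remainder at each step):
  leading term -2·x^3: subtract (-2·x)·g(x) = -2·x^3 - 2·x^2 - 6·x, leaving 2·x^2 + 3·x + 5
  leading term 2·x^2: subtract (2)·g(x) = 2·x^2 + 2·x + 6, leaving x - 1
The remainder r(x) = x - 1 ≠ 0 (and deg r < deg g), so g ∤ f, i.e. f ∉ (g).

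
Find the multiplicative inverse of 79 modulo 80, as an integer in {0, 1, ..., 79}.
79^(−1) ≡ 79 (mod 80)

Apply the extended Euclidean algorithm to (80, 79), tracking rows (r, s, t) with s·80 + t·79 = r. Each division r_prev = q·r_cur + r_new produces the new row as (previous row) − q·(current row):
  row A: (80, 1, 0)   [1·80 + 0·79 = 80]
  row B: (79, 0, 1)   [0·80 + 1·79 = 79]
  80 = 1·79 + 1   → row C = row A − 1·row B = (1, 1, −1)   [check: 1·80 − 1·79 = 1]
  79 = 79·1 + 0   → remainder 0, stop. gcd = 1 (last nonzero row C).
The gcd is 1, so 79 is invertible mod 80. The last nonzero row gives 1·80 − 1·79 = 1, so t = −1. So 79^(−1) ≡ −1 ≡ 79 (mod 80). Verify: 79 · 79 = 6241 ≡ 1 (mod 80). ✓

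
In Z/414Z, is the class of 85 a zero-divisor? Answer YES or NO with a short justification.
NO

gcd(85, 414) = 1, so 85 is a unit in Z/414Z (it has a multiplicative inverse). A unit cannot be a zero-divisor: if 85·b ≡ 0 then multiplying both sides by 85^(−1) gives b ≡ 0. So 85 is not a zero-divisor.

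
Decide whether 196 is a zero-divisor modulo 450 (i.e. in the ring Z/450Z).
gcd(196, 450) = 2 > 1, so 196 is not a unit in Z/450Z. In Z/nZ every nonzero non-unit is a zero-divisor: explicitly, take b = 450/gcd = 225 ≠ 0 (mod 450); then 196·225 = 44100 = 98·450, i.e. 196·225 ≡ 0 (mod 450). So 196 is a zero-divisor.

Final answer: YES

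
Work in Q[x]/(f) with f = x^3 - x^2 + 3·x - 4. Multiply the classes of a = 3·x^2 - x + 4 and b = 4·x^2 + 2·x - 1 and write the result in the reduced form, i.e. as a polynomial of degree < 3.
a · b ≡ -11·x^2 + 15·x + 52 (mod f(x))

First multiply in Q[x] without reducing: a · b = 12·x^4 + 2·x^3 + 11·x^2 + 9·x - 4. Now divide by f(x) = x^3 - x^2 + 3·x - 4, eliminating the leading term at each step:
  leading term 12·x^4: subtract (12·x)·f(x) = 12·x^4 - 12·x^3 + 36·x^2 - 48·x, leaving 14·x^3 - 25·x^2 + 57·x - 4
  leading term 14·x^3: subtract (14)·f(x) = 14·x^3 - 14·x^2 + 42·x - 56, leaving -11·x^2 + 15·x + 52
The degree is now < 3, so this is the remainder. Hence a · b ≡ -11·x^2 + 15·x + 52 in Q[x]/(f).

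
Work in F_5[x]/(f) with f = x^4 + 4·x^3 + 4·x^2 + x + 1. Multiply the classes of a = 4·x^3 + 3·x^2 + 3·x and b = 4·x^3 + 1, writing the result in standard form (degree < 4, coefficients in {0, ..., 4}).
a · b ≡ 2·x^3 + 4·x + 4 (mod f(x))

Multiply as integer polynomials: a · b = 16·x^6 + 12·x^5 + 12·x^4 + 4·x^3 + 3·x^2 + 3·x. Reducing coefficients mod 5: a · b ≡ x^6 + 2·x^5 + 2·x^4 + 4·x^3 + 3·x^2 + 3·x. Now divide by f(x) = x^4 + 4·x^3 + 4·x^2 + x + 1 in F_5[x], eliminating the leading term at each step:
  leading term x^6: subtract (x^2)·f(x) = x^6 + 4·x^5 + 4·x^4 + x^3 + x^2, leaving 3·x^5 + 3·x^4 + 3·x^3 + 2·x^2 + 3·x (coefficients mod 5)
  leading term 3·x^5: subtract (3·x)·f(x) = 3·x^5 + 2·x^4 + 2·x^3 + 3·x^2 + 3·x, leaving x^4 + x^3 + 4·x^2 (coefficients mod 5)
  leading term x^4: subtract (1)·f(x) = x^4 + 4·x^3 + 4·x^2 + x + 1, leaving 2·x^3 + 4·x + 4 (coefficients mod 5)
The degree is now < 4, so this is the remainder. Hence a · b ≡ 2·x^3 + 4·x + 4 in F_5[x]/(f).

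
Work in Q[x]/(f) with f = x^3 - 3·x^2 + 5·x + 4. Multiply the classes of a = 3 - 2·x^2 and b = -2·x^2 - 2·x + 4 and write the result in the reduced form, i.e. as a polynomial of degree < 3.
a · b ≡ 14·x^2 - 102·x - 52 (mod f(x))

First multiply in Q[x] without reducing: a · b = 4·x^4 + 4·x^3 - 14·x^2 - 6·x + 12. Now divide by f(x) = x^3 - 3·x^2 + 5·x + 4, eliminating the leading term at each step:
  leading term 4·x^4: subtract (4·x)·f(x) = 4·x^4 - 12·x^3 + 20·x^2 + 16·x, leaving 16·x^3 - 34·x^2 - 22·x + 12
  leading term 16·x^3: subtract (16)·f(x) = 16·x^3 - 48·x^2 + 80·x + 64, leaving 14·x^2 - 102·x - 52
The degree is now < 3, so this is the remainder. Hence a · b ≡ 14·x^2 - 102·x - 52 in Q[x]/(f).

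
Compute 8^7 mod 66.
2

Use repeated squaring. Binary(7) = 111. Walk through the bits of the exponent 7 left-to-right: at each bit after the leading one, square the running value, then multiply by 8 if the bit is 1 (always reducing mod 66):
  bit 1 = 1 (leading): start with 8.
  bit 2 = 1: square 8^2 = 64; bit is 1, so multiply 64·8 = 512 ≡ 50 (mod 66).
  bit 3 = 1: square 50^2 = 2500 ≡ 58; bit is 1, so multiply 58·8 = 464 ≡ 2 (mod 66).
Final value: 8^7 ≡ 2 (mod 66).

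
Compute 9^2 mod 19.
Use repeated squaring. Binary(2) = 10. Walk through the bits of the exponent 2 left-to-right: at each bit after the leading one, square the running value, then multiply by 9 if the bit is 1 (always reducing mod 19):
  bit 1 = 1 (leading): start with 9.
  bit 2 = 0: square 9^2 = 81 ≡ 5 (mod 19).
Final value: 9^2 ≡ 5 (mod 19).

Final answer: 5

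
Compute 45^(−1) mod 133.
Apply the extended Euclidean algorithm to (133, 45), tracking rows (r, s, t) with s·133 + t·45 = r. Each division r_prev = q·r_cur + r_new produces the new row as (previous row) − q·(current row):
  row A: (133, 1, 0)   [1·133 + 0·45 = 133]
  row B: (45, 0, 1)   [0·133 + 1·45 = 45]
  133 = 2·45 + 43   → row C = row A − 2·row B = (43, 1, −2)   [check: 1·133 − 2·45 = 43]
  45 = 1·43 + 2   → row D = row B − 1·row C = (2, −1, 3)   [check: −1·133 + 3·45 = 2]
  43 = 21·2 + 1   → row E = row C − 21·row D = (1, 22, −65)   [check: 22·133 − 65·45 = 1]
  2 = 2·1 + 0   → remainder 0, stop. gcd = 1 (last nonzero row E).
The gcd is 1, so 45 is invertible mod 133. The last nonzero row gives 22·133 − 65·45 = 1, so t = −65. So 45^(−1) ≡ −65 ≡ 68 (mod 133). Verify: 45 · 68 = 3060 ≡ 1 (mod 133). ✓

Final answer: 45^(−1) ≡ 68 (mod 133)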